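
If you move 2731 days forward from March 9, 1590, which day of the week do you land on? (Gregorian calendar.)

Saturday

Mar 9, 1590 is a Friday.
2731 mod 7 = 1, so 2731 days after a Friday is Friday + 1 = Saturday.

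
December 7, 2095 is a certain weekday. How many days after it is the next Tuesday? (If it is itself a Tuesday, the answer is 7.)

6

Dec 7, 2095 is a Wednesday.
From Wednesday to the next Tuesday is 6 days.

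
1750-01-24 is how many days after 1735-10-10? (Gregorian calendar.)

5220

Oct 10, 1735 → Oct 10, 1736: 366 days (Feb 29, 1736 is in that span).
Oct 10, 1736 → Oct 10, 1737: 365 days.
Oct 10, 1737 → Oct 10, 1738: 365 days.
Oct 10, 1738 → Oct 10, 1739: 365 days.
Oct 10, 1739 → Oct 10, 1740: 366 days (Feb 29, 1740 is in that span).
Oct 10, 1740 → Oct 10, 1741: 365 days.
Oct 10, 1741 → Oct 10, 1742: 365 days.
Oct 10, 1742 → Oct 10, 1743: 365 days.
Oct 10, 1743 → Oct 10, 1744: 366 days (Feb 29, 1744 is in that span).
Oct 10, 1744 → Oct 10, 1745: 365 days.
Oct 10, 1745 → Oct 10, 1746: 365 days.
Oct 10, 1746 → Oct 10, 1747: 365 days.
Oct 10, 1747 → Oct 10, 1748: 366 days (Feb 29, 1748 is in that span).
Oct 10, 1748 → Oct 10, 1749: 365 days.
Oct 10, 1749 → Nov 10, 1749: 31 days (October has 31).
Nov 10, 1749 → Dec 10, 1749: 30 days (November has 30).
Dec 10, 1749 → Jan 10, 1750: 31 days (December has 31).
Jan 10, 1750 → Jan 24, 1750: 14 days.
Total: 5220 days.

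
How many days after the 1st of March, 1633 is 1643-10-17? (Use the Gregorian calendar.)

3882

Mar 1, 1633 → Mar 1, 1634: 365 days.
Mar 1, 1634 → Mar 1, 1635: 365 days.
Mar 1, 1635 → Mar 1, 1636: 366 days (Feb 29, 1636 is in that span).
Mar 1, 1636 → Mar 1, 1637: 365 days.
Mar 1, 1637 → Mar 1, 1638: 365 days.
Mar 1, 1638 → Mar 1, 1639: 365 days.
Mar 1, 1639 → Mar 1, 1640: 366 days (Feb 29, 1640 is in that span).
Mar 1, 1640 → Mar 1, 1641: 365 days.
Mar 1, 1641 → Mar 1, 1642: 365 days.
Mar 1, 1642 → Mar 1, 1643: 365 days.
Mar 1, 1643 → Apr 1, 1643: 31 days (March has 31).
Apr 1, 1643 → May 1, 1643: 30 days (April has 30).
May 1, 1643 → Jun 1, 1643: 31 days (May has 31).
Jun 1, 1643 → Jul 1, 1643: 30 days (June has 30).
Jul 1, 1643 → Aug 1, 1643: 31 days (July has 31).
Aug 1, 1643 → Sep 1, 1643: 31 days (August has 31).
Sep 1, 1643 → Oct 1, 1643: 30 days (September has 30).
Oct 1, 1643 → Oct 17, 1643: 16 days.
Total: 3882 days.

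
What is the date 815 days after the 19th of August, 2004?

November 12, 2006

+365 (one year) → Aug 19, 2005 (450 left).
+365 (one year) → Aug 19, 2006 (85 left).
Aug has 31 days: +13 → Sep 1, 2006 (72 left).
Sep has 30 days: +30 → Oct 1, 2006 (42 left).
Oct has 31 days: +31 → Nov 1, 2006 (11 left).
+11 → Nov 12, 2006.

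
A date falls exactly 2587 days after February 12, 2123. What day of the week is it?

First find the weekday of Feb 12, 2123. Doomsday rule: the anchor day for the 2100s is Sunday. For year 23: 23÷12 = 1 r 11, and 11÷4 = 2, so 1+11+2 = 14.
Sunday + 14 ≡ Sunday — that's 2123's doomsday.
In February the doomsday date is Feb 28 (2123 is not a leap year).
Feb 12 is 16 days before Feb 28; 16 mod 7 = 2, so Sunday − 2 = Friday.
2587 mod 7 = 4, so 2587 days after a Friday is Friday + 4 = Tuesday.

Tuesday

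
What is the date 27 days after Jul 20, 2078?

August 16, 2078

Jul has 31 days: +12 → Aug 1, 2078 (15 left).
+15 → Aug 16, 2078.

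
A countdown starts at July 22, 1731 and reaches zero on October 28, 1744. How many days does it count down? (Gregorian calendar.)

4847

Jul 22, 1731 → Jul 22, 1732: 366 days (Feb 29, 1732 is in that span).
Jul 22, 1732 → Jul 22, 1733: 365 days.
Jul 22, 1733 → Jul 22, 1734: 365 days.
Jul 22, 1734 → Jul 22, 1735: 365 days.
Jul 22, 1735 → Jul 22, 1736: 366 days (Feb 29, 1736 is in that span).
Jul 22, 1736 → Jul 22, 1737: 365 days.
Jul 22, 1737 → Jul 22, 1738: 365 days.
Jul 22, 1738 → Jul 22, 1739: 365 days.
Jul 22, 1739 → Jul 22, 1740: 366 days (Feb 29, 1740 is in that span).
Jul 22, 1740 → Jul 22, 1741: 365 days.
Jul 22, 1741 → Jul 22, 1742: 365 days.
Jul 22, 1742 → Jul 22, 1743: 365 days.
Jul 22, 1743 → Jul 22, 1744: 366 days (Feb 29, 1744 is in that span).
Jul 22, 1744 → Aug 22, 1744: 31 days (July has 31).
Aug 22, 1744 → Sep 22, 1744: 31 days (August has 31).
Sep 22, 1744 → Oct 22, 1744: 30 days (September has 30).
Oct 22, 1744 → Oct 28, 1744: 6 days.
Total: 4847 days.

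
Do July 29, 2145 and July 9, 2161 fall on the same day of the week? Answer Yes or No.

From Jul 29, 2145 to Jul 9, 2161 is 5824 days.
5824 mod 7 = 0, so they are the same weekday.
(Jul 29, 2145 is a Thursday; Jul 9, 2161 is a Thursday.)

Yes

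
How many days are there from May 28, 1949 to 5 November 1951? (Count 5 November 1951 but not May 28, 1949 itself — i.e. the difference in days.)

891

May 28, 1949 → May 28, 1950: 365 days.
May 28, 1950 → May 28, 1951: 365 days.
May 28, 1951 → Jun 28, 1951: 31 days (May has 31).
Jun 28, 1951 → Jul 28, 1951: 30 days (June has 30).
Jul 28, 1951 → Aug 28, 1951: 31 days (July has 31).
Aug 28, 1951 → Sep 28, 1951: 31 days (August has 31).
Sep 28, 1951 → Oct 28, 1951: 30 days (September has 30).
Oct 28, 1951 → Nov 5, 1951: 8 days.
Total: 891 days.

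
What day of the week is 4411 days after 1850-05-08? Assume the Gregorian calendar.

May 8, 1850 is a Wednesday.
4411 mod 7 = 1, so 4411 days after a Wednesday is Wednesday + 1 = Thursday.

Thursday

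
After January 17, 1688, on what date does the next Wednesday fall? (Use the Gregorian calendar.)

January 21, 1688

Jan 17, 1688 is a Saturday.
From Saturday to the next Wednesday is 4 days.
Jan 17, 1688 + 4 = Jan 21, 1688.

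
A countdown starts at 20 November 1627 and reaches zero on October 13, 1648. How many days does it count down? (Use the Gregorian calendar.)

Nov 20, 1627 → Nov 20, 1628: 366 days (Feb 29, 1628 is in that span).
Nov 20, 1628 → Nov 20, 1629: 365 days.
Nov 20, 1629 → Nov 20, 1630: 365 days.
Nov 20, 1630 → Nov 20, 1631: 365 days.
Nov 20, 1631 → Nov 20, 1632: 366 days (Feb 29, 1632 is in that span).
Nov 20, 1632 → Nov 20, 1633: 365 days.
Nov 20, 1633 → Nov 20, 1634: 365 days.
Nov 20, 1634 → Nov 20, 1635: 365 days.
Nov 20, 1635 → Nov 20, 1636: 366 days (Feb 29, 1636 is in that span).
Nov 20, 1636 → Nov 20, 1637: 365 days.
Nov 20, 1637 → Nov 20, 1638: 365 days.
Nov 20, 1638 → Nov 20, 1639: 365 days.
Nov 20, 1639 → Nov 20, 1640: 366 days (Feb 29, 1640 is in that span).
Nov 20, 1640 → Nov 20, 1641: 365 days.
Nov 20, 1641 → Nov 20, 1642: 365 days.
Nov 20, 1642 → Nov 20, 1643: 365 days.
Nov 20, 1643 → Nov 20, 1644: 366 days (Feb 29, 1644 is in that span).
Nov 20, 1644 → Nov 20, 1645: 365 days.
Nov 20, 1645 → Nov 20, 1646: 365 days.
Nov 20, 1646 → Nov 20, 1647: 365 days.
Nov 20, 1647 → Dec 20, 1647: 30 days (November has 30).
Dec 20, 1647 → Jan 20, 1648: 31 days (December has 31).
Jan 20, 1648 → Feb 20, 1648: 31 days (January has 31).
Feb 20, 1648 → Mar 20, 1648: 29 days (February has 29).
Mar 20, 1648 → Apr 20, 1648: 31 days (March has 31).
Apr 20, 1648 → May 20, 1648: 30 days (April has 30).
May 20, 1648 → Jun 20, 1648: 31 days (May has 31).
Jun 20, 1648 → Jul 20, 1648: 30 days (June has 30).
Jul 20, 1648 → Aug 20, 1648: 31 days (July has 31).
Aug 20, 1648 → Sep 20, 1648: 31 days (August has 31).
Sep 20, 1648 → Oct 13, 1648: 23 days.
Total: 7633 days.

7633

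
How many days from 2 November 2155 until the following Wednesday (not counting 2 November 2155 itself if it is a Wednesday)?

Nov 2, 2155 is a Sunday.
From Sunday to the next Wednesday is 3 days.

3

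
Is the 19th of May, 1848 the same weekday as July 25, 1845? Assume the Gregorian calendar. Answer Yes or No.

Yes

From Jul 25, 1845 to May 19, 1848 is 1029 days.
1029 mod 7 = 0, so they are the same weekday.
(Jul 25, 1845 is a Friday; May 19, 1848 is a Friday.)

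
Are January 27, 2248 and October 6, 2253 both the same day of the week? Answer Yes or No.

Yes

From Jan 27, 2248 to Oct 6, 2253 is 2079 days.
2079 mod 7 = 0, so they are the same weekday.
(Jan 27, 2248 is a Thursday; Oct 6, 2253 is a Thursday.)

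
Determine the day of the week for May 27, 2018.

Sunday

January 1, 2018 is a Monday.
Jan 1, 2018 → Feb 1, 2018: 31 days (January has 31).
Feb 1, 2018 → Mar 1, 2018: 28 days (February has 28).
Mar 1, 2018 → Apr 1, 2018: 31 days (March has 31).
Apr 1, 2018 → May 1, 2018: 30 days (April has 30).
May 1, 2018 → May 27, 2018: 26 days.
Total: 146 days.
146 mod 7 = 6, so Monday + 6 = Sunday.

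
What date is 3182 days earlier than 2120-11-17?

March 2, 2112

−366 (one year; includes Feb 29, 2120) → Nov 17, 2119 (2816 left).
−365 (one year) → Nov 17, 2118 (2451 left).
−365 (one year) → Nov 17, 2117 (2086 left).
−365 (one year) → Nov 17, 2116 (1721 left).
−366 (one year; includes Feb 29, 2116) → Nov 17, 2115 (1355 left).
−365 (one year) → Nov 17, 2114 (990 left).
−365 (one year) → Nov 17, 2113 (625 left).
−365 (one year) → Nov 17, 2112 (260 left).
−17 → Oct 31, 2112 (end of Oct, 31 days; 243 left).
−31 → Sep 30, 2112 (end of Sep, 30 days; 212 left).
−30 → Aug 31, 2112 (end of Aug, 31 days; 182 left).
−31 → Jul 31, 2112 (end of Jul, 31 days; 151 left).
−31 → Jun 30, 2112 (end of Jun, 30 days; 120 left).
−30 → May 31, 2112 (end of May, 31 days; 90 left).
−31 → Apr 30, 2112 (end of Apr, 30 days; 59 left).
−30 → Mar 31, 2112 (end of Mar, 31 days; 29 left).
−29 → Mar 2, 2112.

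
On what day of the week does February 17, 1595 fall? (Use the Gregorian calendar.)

Friday

Doomsday rule: the anchor day for the 1500s is Wednesday. For year 95: 95÷12 = 7 r 11, and 11÷4 = 2, so 7+11+2 = 20.
Wednesday + 20 ≡ Tuesday — that's 1595's doomsday.
In February the doomsday date is Feb 28 (1595 is not a leap year).
Feb 17 is 11 days before Feb 28; 11 mod 7 = 4, so Tuesday − 4 = Friday.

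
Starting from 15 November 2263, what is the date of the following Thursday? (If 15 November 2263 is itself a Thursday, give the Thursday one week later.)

Nov 15, 2263 is a Sunday.
From Sunday to the next Thursday is 4 days.
Nov 15, 2263 + 4 = Nov 19, 2263.

November 19, 2263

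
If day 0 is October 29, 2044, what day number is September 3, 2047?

1039

Oct 29, 2044 → Oct 29, 2045: 365 days.
Oct 29, 2045 → Oct 29, 2046: 365 days.
Oct 29, 2046 → Nov 29, 2046: 31 days (October has 31).
Nov 29, 2046 → Dec 29, 2046: 30 days (November has 30).
Dec 29, 2046 → Jan 29, 2047: 31 days (December has 31).
Jan 29, 2047 → Feb 28, 2047: 30 days (January has 31).
Feb 28, 2047 → Mar 28, 2047: 28 days (February has 28).
Mar 28, 2047 → Apr 28, 2047: 31 days (March has 31).
Apr 28, 2047 → May 28, 2047: 30 days (April has 30).
May 28, 2047 → Jun 28, 2047: 31 days (May has 31).
Jun 28, 2047 → Jul 28, 2047: 30 days (June has 30).
Jul 28, 2047 → Aug 28, 2047: 31 days (July has 31).
Aug 28, 2047 → Sep 3, 2047: 6 days.
Total: 1039 days.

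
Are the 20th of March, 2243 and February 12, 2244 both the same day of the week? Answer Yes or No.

From Mar 20, 2243 to Feb 12, 2244 is 329 days.
329 mod 7 = 0, so they are the same weekday.
(Mar 20, 2243 is a Monday; Feb 12, 2244 is a Monday.)

Yes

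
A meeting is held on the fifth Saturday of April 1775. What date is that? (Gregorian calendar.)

April 29, 1775

April 1, 1775 is a Saturday.
The first Saturday is therefore April 1 (same day).
The fifth Saturday is 1 + 4×7 = April 29.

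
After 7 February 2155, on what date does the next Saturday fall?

February 8, 2155

Feb 7, 2155 is a Friday.
From Friday to the next Saturday is 1 day.
Feb 7, 2155 + 1 = Feb 8, 2155.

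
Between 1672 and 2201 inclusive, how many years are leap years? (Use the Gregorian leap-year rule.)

Multiples of 4 in [1672,2201]: 133.
Of those, multiples of 100: 6 (not leap unless ÷400).
Multiples of 400: 1.
Leap years = 133 − 6 + 1 = 128.

128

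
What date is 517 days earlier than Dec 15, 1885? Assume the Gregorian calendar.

−365 (one year) → Dec 15, 1884 (152 left).
−15 → Nov 30, 1884 (end of Nov, 30 days; 137 left).
−30 → Oct 31, 1884 (end of Oct, 31 days; 107 left).
−31 → Sep 30, 1884 (end of Sep, 30 days; 76 left).
−30 → Aug 31, 1884 (end of Aug, 31 days; 46 left).
−31 → Jul 31, 1884 (end of Jul, 31 days; 15 left).
−15 → Jul 16, 1884.

July 16, 1884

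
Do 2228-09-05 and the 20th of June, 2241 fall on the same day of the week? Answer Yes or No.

From Sep 5, 2228 to Jun 20, 2241 is 4671 days.
4671 mod 7 = 2, so they are different weekdays.
(Sep 5, 2228 is a Friday; Jun 20, 2241 is a Sunday.)

No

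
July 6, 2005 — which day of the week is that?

Wednesday

January 1, 2005 is a Saturday.
Jan 1, 2005 → Feb 1, 2005: 31 days (January has 31).
Feb 1, 2005 → Mar 1, 2005: 28 days (February has 28).
Mar 1, 2005 → Apr 1, 2005: 31 days (March has 31).
Apr 1, 2005 → May 1, 2005: 30 days (April has 30).
May 1, 2005 → Jun 1, 2005: 31 days (May has 31).
Jun 1, 2005 → Jul 1, 2005: 30 days (June has 30).
Jul 1, 2005 → Jul 6, 2005: 5 days.
Total: 186 days.
186 mod 7 = 4, so Saturday + 4 = Wednesday.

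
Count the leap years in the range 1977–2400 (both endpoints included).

103

Multiples of 4 in [1977,2400]: 106.
Of those, multiples of 100: 5 (not leap unless ÷400).
Multiples of 400: 2.
Leap years = 106 − 5 + 2 = 103.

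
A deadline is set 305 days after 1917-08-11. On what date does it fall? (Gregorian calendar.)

June 12, 1918

Aug has 31 days: +21 → Sep 1, 1917 (284 left).
Sep has 30 days: +30 → Oct 1, 1917 (254 left).
Oct has 31 days: +31 → Nov 1, 1917 (223 left).
Nov has 30 days: +30 → Dec 1, 1917 (193 left).
Dec has 31 days: +31 → Jan 1, 1918 (162 left).
Jan has 31 days: +31 → Feb 1, 1918 (131 left).
Feb has 28 days: +28 → Mar 1, 1918 (103 left).
Mar has 31 days: +31 → Apr 1, 1918 (72 left).
Apr has 30 days: +30 → May 1, 1918 (42 left).
May has 31 days: +31 → Jun 1, 1918 (11 left).
+11 → Jun 12, 1918.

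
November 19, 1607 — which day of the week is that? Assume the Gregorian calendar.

Doomsday rule: the anchor day for the 1600s is Tuesday. For year 07: 7÷12 = 0 r 7, and 7÷4 = 1, so 0+7+1 = 8.
Tuesday + 8 ≡ Wednesday — that's 1607's doomsday.
In November the doomsday date is Nov 7.
Nov 19 is 12 days after Nov 7; 12 mod 7 = 5, so Wednesday + 5 = Monday.

Monday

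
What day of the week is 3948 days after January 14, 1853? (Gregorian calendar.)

Jan 14, 1853 is a Friday.
3948 mod 7 = 0, so 3948 days after a Friday is Friday + 0 = Friday.

Friday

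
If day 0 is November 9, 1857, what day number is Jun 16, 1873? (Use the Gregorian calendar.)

5698

Nov 9, 1857 → Nov 9, 1858: 365 days.
Nov 9, 1858 → Nov 9, 1859: 365 days.
Nov 9, 1859 → Nov 9, 1860: 366 days (Feb 29, 1860 is in that span).
Nov 9, 1860 → Nov 9, 1861: 365 days.
Nov 9, 1861 → Nov 9, 1862: 365 days.
Nov 9, 1862 → Nov 9, 1863: 365 days.
Nov 9, 1863 → Nov 9, 1864: 366 days (Feb 29, 1864 is in that span).
Nov 9, 1864 → Nov 9, 1865: 365 days.
Nov 9, 1865 → Nov 9, 1866: 365 days.
Nov 9, 1866 → Nov 9, 1867: 365 days.
Nov 9, 1867 → Nov 9, 1868: 366 days (Feb 29, 1868 is in that span).
Nov 9, 1868 → Nov 9, 1869: 365 days.
Nov 9, 1869 → Nov 9, 1870: 365 days.
Nov 9, 1870 → Nov 9, 1871: 365 days.
Nov 9, 1871 → Nov 9, 1872: 366 days (Feb 29, 1872 is in that span).
Nov 9, 1872 → Dec 9, 1872: 30 days (November has 30).
Dec 9, 1872 → Jan 9, 1873: 31 days (December has 31).
Jan 9, 1873 → Feb 9, 1873: 31 days (January has 31).
Feb 9, 1873 → Mar 9, 1873: 28 days (February has 28).
Mar 9, 1873 → Apr 9, 1873: 31 days (March has 31).
Apr 9, 1873 → May 9, 1873: 30 days (April has 30).
May 9, 1873 → Jun 9, 1873: 31 days (May has 31).
Jun 9, 1873 → Jun 16, 1873: 7 days.
Total: 5698 days.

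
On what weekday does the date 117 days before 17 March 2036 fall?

Wednesday

First find the weekday of Mar 17, 2036. Doomsday rule: the anchor day for the 2000s is Tuesday. For year 36: 36÷12 = 3 r 0, and 0÷4 = 0, so 3+0+0 = 3.
Tuesday + 3 ≡ Friday — that's 2036's doomsday.
In March the doomsday date is Mar 14.
Mar 17 is 3 days after Mar 14; 3 mod 7 = 3, so Friday + 3 = Monday.
117 mod 7 = 5, so 117 days before a Monday is Monday − 5 = Wednesday.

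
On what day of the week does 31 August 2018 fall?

Doomsday rule: the anchor day for the 2000s is Tuesday. For year 18: 18÷12 = 1 r 6, and 6÷4 = 1, so 1+6+1 = 8.
Tuesday + 8 ≡ Wednesday — that's 2018's doomsday.
In August the doomsday date is Aug 8.
Aug 31 is 23 days after Aug 8; 23 mod 7 = 2, so Wednesday + 2 = Friday.

Friday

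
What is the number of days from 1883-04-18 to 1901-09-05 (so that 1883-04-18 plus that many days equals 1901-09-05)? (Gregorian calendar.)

Apr 18, 1883 → Apr 18, 1884: 366 days (Feb 29, 1884 is in that span).
Apr 18, 1884 → Apr 18, 1885: 365 days.
Apr 18, 1885 → Apr 18, 1886: 365 days.
Apr 18, 1886 → Apr 18, 1887: 365 days.
Apr 18, 1887 → Apr 18, 1888: 366 days (Feb 29, 1888 is in that span).
Apr 18, 1888 → Apr 18, 1889: 365 days.
Apr 18, 1889 → Apr 18, 1890: 365 days.
Apr 18, 1890 → Apr 18, 1891: 365 days.
Apr 18, 1891 → Apr 18, 1892: 366 days (Feb 29, 1892 is in that span).
Apr 18, 1892 → Apr 18, 1893: 365 days.
Apr 18, 1893 → Apr 18, 1894: 365 days.
Apr 18, 1894 → Apr 18, 1895: 365 days.
Apr 18, 1895 → Apr 18, 1896: 366 days (Feb 29, 1896 is in that span).
Apr 18, 1896 → Apr 18, 1897: 365 days.
Apr 18, 1897 → Apr 18, 1898: 365 days.
Apr 18, 1898 → Apr 18, 1899: 365 days.
Apr 18, 1899 → Apr 18, 1900: 365 days.
Apr 18, 1900 → Apr 18, 1901: 365 days.
Apr 18, 1901 → May 18, 1901: 30 days (April has 30).
May 18, 1901 → Jun 18, 1901: 31 days (May has 31).
Jun 18, 1901 → Jul 18, 1901: 30 days (June has 30).
Jul 18, 1901 → Aug 18, 1901: 31 days (July has 31).
Aug 18, 1901 → Sep 5, 1901: 18 days.
Total: 6714 days.

6714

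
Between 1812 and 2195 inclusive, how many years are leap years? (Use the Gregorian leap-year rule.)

Multiples of 4 in [1812,2195]: 96.
Of those, multiples of 100: 3 (not leap unless ÷400).
Multiples of 400: 1.
Leap years = 96 − 3 + 1 = 94.

94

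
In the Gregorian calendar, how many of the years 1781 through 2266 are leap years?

Multiples of 4 in [1781,2266]: 121.
Of those, multiples of 100: 5 (not leap unless ÷400).
Multiples of 400: 1.
Leap years = 121 − 5 + 1 = 117.

117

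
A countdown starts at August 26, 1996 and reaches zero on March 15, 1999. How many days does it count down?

Aug 26, 1996 → Aug 26, 1997: 365 days.
Aug 26, 1997 → Aug 26, 1998: 365 days.
Aug 26, 1998 → Sep 26, 1998: 31 days (August has 31).
Sep 26, 1998 → Oct 26, 1998: 30 days (September has 30).
Oct 26, 1998 → Nov 26, 1998: 31 days (October has 31).
Nov 26, 1998 → Dec 26, 1998: 30 days (November has 30).
Dec 26, 1998 → Jan 26, 1999: 31 days (December has 31).
Jan 26, 1999 → Feb 26, 1999: 31 days (January has 31).
Feb 26, 1999 → Mar 15, 1999: 17 days.
Total: 931 days.

931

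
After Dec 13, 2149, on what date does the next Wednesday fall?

December 17, 2149

Dec 13, 2149 is a Saturday.
From Saturday to the next Wednesday is 4 days.
Dec 13, 2149 + 4 = Dec 17, 2149.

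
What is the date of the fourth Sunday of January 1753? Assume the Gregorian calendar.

January 28, 1753

January 1, 1753 is a Monday.
The first Sunday is therefore January 7 (6 days later).
The fourth Sunday is 7 + 3×7 = January 28.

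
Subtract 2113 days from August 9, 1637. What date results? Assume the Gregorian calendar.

−365 (one year) → Aug 9, 1636 (1748 left).
−366 (one year; includes Feb 29, 1636) → Aug 9, 1635 (1382 left).
−365 (one year) → Aug 9, 1634 (1017 left).
−365 (one year) → Aug 9, 1633 (652 left).
−365 (one year) → Aug 9, 1632 (287 left).
−9 → Jul 31, 1632 (end of Jul, 31 days; 278 left).
−31 → Jun 30, 1632 (end of Jun, 30 days; 247 left).
−30 → May 31, 1632 (end of May, 31 days; 217 left).
−31 → Apr 30, 1632 (end of Apr, 30 days; 186 left).
−30 → Mar 31, 1632 (end of Mar, 31 days; 156 left).
−31 → Feb 29, 1632 (end of Feb, 29 days; 125 left).
−29 → Jan 31, 1632 (end of Jan, 31 days; 96 left).
−31 → Dec 31, 1631 (end of Dec, 31 days; 65 left).
−31 → Nov 30, 1631 (end of Nov, 30 days; 34 left).
−30 → Oct 31, 1631 (end of Oct, 31 days; 4 left).
−4 → Oct 27, 1631.

October 27, 1631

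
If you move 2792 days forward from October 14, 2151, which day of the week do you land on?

Oct 14, 2151 is a Thursday.
2792 mod 7 = 6, so 2792 days after a Thursday is Thursday + 6 = Wednesday.

Wednesday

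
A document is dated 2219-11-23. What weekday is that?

Doomsday rule: the anchor day for the 2200s is Friday. For year 19: 19÷12 = 1 r 7, and 7÷4 = 1, so 1+7+1 = 9.
Friday + 9 ≡ Sunday — that's 2219's doomsday.
In November the doomsday date is Nov 7.
Nov 23 is 16 days after Nov 7; 16 mod 7 = 2, so Sunday + 2 = Tuesday.

Tuesday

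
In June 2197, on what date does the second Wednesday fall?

June 1, 2197 is a Thursday.
The first Wednesday is therefore June 7 (6 days later).
The second Wednesday is 7 + 1×7 = June 14.

June 14, 2197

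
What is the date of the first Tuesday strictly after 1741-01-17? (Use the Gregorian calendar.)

January 24, 1741

Jan 17, 1741 is a Tuesday.
From Tuesday to the next Tuesday is 7 days.
Jan 17, 1741 + 7 = Jan 24, 1741.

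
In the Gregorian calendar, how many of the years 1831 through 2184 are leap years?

87

Multiples of 4 in [1831,2184]: 89.
Of those, multiples of 100: 3 (not leap unless ÷400).
Multiples of 400: 1.
Leap years = 89 − 3 + 1 = 87.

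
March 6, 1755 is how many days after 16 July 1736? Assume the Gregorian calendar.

Jul 16, 1736 → Jul 16, 1737: 365 days.
Jul 16, 1737 → Jul 16, 1738: 365 days.
Jul 16, 1738 → Jul 16, 1739: 365 days.
Jul 16, 1739 → Jul 16, 1740: 366 days (Feb 29, 1740 is in that span).
Jul 16, 1740 → Jul 16, 1741: 365 days.
Jul 16, 1741 → Jul 16, 1742: 365 days.
Jul 16, 1742 → Jul 16, 1743: 365 days.
Jul 16, 1743 → Jul 16, 1744: 366 days (Feb 29, 1744 is in that span).
Jul 16, 1744 → Jul 16, 1745: 365 days.
Jul 16, 1745 → Jul 16, 1746: 365 days.
Jul 16, 1746 → Jul 16, 1747: 365 days.
Jul 16, 1747 → Jul 16, 1748: 366 days (Feb 29, 1748 is in that span).
Jul 16, 1748 → Jul 16, 1749: 365 days.
Jul 16, 1749 → Jul 16, 1750: 365 days.
Jul 16, 1750 → Jul 16, 1751: 365 days.
Jul 16, 1751 → Jul 16, 1752: 366 days (Feb 29, 1752 is in that span).
Jul 16, 1752 → Jul 16, 1753: 365 days.
Jul 16, 1753 → Jul 16, 1754: 365 days.
Jul 16, 1754 → Aug 16, 1754: 31 days (July has 31).
Aug 16, 1754 → Sep 16, 1754: 31 days (August has 31).
Sep 16, 1754 → Oct 16, 1754: 30 days (September has 30).
Oct 16, 1754 → Nov 16, 1754: 31 days (October has 31).
Nov 16, 1754 → Dec 16, 1754: 30 days (November has 30).
Dec 16, 1754 → Jan 16, 1755: 31 days (December has 31).
Jan 16, 1755 → Feb 16, 1755: 31 days (January has 31).
Feb 16, 1755 → Mar 6, 1755: 18 days.
Total: 6807 days.

6807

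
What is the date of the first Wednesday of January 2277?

January 1, 2277 is a Monday.
The first Wednesday is therefore January 3 (2 days later).

January 3, 2277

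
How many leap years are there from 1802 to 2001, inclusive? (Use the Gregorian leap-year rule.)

Multiples of 4 in [1802,2001]: 50.
Of those, multiples of 100: 2 (not leap unless ÷400).
Multiples of 400: 1.
Leap years = 50 − 2 + 1 = 49.

49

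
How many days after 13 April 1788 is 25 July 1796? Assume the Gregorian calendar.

3025

Apr 13, 1788 → Apr 13, 1789: 365 days.
Apr 13, 1789 → Apr 13, 1790: 365 days.
Apr 13, 1790 → Apr 13, 1791: 365 days.
Apr 13, 1791 → Apr 13, 1792: 366 days (Feb 29, 1792 is in that span).
Apr 13, 1792 → Apr 13, 1793: 365 days.
Apr 13, 1793 → Apr 13, 1794: 365 days.
Apr 13, 1794 → Apr 13, 1795: 365 days.
Apr 13, 1795 → Apr 13, 1796: 366 days (Feb 29, 1796 is in that span).
Apr 13, 1796 → May 13, 1796: 30 days (April has 30).
May 13, 1796 → Jun 13, 1796: 31 days (May has 31).
Jun 13, 1796 → Jul 13, 1796: 30 days (June has 30).
Jul 13, 1796 → Jul 25, 1796: 12 days.
Total: 3025 days.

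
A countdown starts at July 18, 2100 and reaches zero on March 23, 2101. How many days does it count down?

248

Jul 18, 2100 → Aug 18, 2100: 31 days (July has 31).
Aug 18, 2100 → Sep 18, 2100: 31 days (August has 31).
Sep 18, 2100 → Oct 18, 2100: 30 days (September has 30).
Oct 18, 2100 → Nov 18, 2100: 31 days (October has 31).
Nov 18, 2100 → Dec 18, 2100: 30 days (November has 30).
Dec 18, 2100 → Jan 18, 2101: 31 days (December has 31).
Jan 18, 2101 → Feb 18, 2101: 31 days (January has 31).
Feb 18, 2101 → Mar 18, 2101: 28 days (February has 28).
Mar 18, 2101 → Mar 23, 2101: 5 days.
Total: 248 days.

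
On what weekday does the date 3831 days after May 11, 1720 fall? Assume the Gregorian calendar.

Monday

First find the weekday of May 11, 1720. Doomsday rule: the anchor day for the 1700s is Sunday. For year 20: 20÷12 = 1 r 8, and 8÷4 = 2, so 1+8+2 = 11.
Sunday + 11 ≡ Thursday — that's 1720's doomsday.
In May the doomsday date is May 9.
May 11 is 2 days after May 9; 2 mod 7 = 2, so Thursday + 2 = Saturday.
3831 mod 7 = 2, so 3831 days after a Saturday is Saturday + 2 = Monday.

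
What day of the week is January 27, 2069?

Doomsday rule: the anchor day for the 2000s is Tuesday. For year 69: 69÷12 = 5 r 9, and 9÷4 = 2, so 5+9+2 = 16.
Tuesday + 16 ≡ Thursday — that's 2069's doomsday.
In January the doomsday date is Jan 3 (2069 is not a leap year).
Jan 27 is 24 days after Jan 3; 24 mod 7 = 3, so Thursday + 3 = Sunday.

Sunday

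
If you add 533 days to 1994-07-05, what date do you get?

December 20, 1995

+365 (one year) → Jul 5, 1995 (168 left).
Jul has 31 days: +27 → Aug 1, 1995 (141 left).
Aug has 31 days: +31 → Sep 1, 1995 (110 left).
Sep has 30 days: +30 → Oct 1, 1995 (80 left).
Oct has 31 days: +31 → Nov 1, 1995 (49 left).
Nov has 30 days: +30 → Dec 1, 1995 (19 left).
+19 → Dec 20, 1995.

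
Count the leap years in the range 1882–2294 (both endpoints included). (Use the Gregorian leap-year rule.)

Multiples of 4 in [1882,2294]: 103.
Of those, multiples of 100: 4 (not leap unless ÷400).
Multiples of 400: 1.
Leap years = 103 − 4 + 1 = 100.

100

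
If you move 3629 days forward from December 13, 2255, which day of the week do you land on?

Sunday

First find the weekday of Dec 13, 2255. Doomsday rule: the anchor day for the 2200s is Friday. For year 55: 55÷12 = 4 r 7, and 7÷4 = 1, so 4+7+1 = 12.
Friday + 12 ≡ Wednesday — that's 2255's doomsday.
In December the doomsday date is Dec 12.
Dec 13 is 1 day after Dec 12; 1 mod 7 = 1, so Wednesday + 1 = Thursday.
3629 mod 7 = 3, so 3629 days after a Thursday is Thursday + 3 = Sunday.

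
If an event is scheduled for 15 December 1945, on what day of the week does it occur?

January 1, 1945 is a Monday.
Jan 1, 1945 → Feb 1, 1945: 31 days (January has 31).
Feb 1, 1945 → Mar 1, 1945: 28 days (February has 28).
Mar 1, 1945 → Apr 1, 1945: 31 days (March has 31).
Apr 1, 1945 → May 1, 1945: 30 days (April has 30).
May 1, 1945 → Jun 1, 1945: 31 days (May has 31).
Jun 1, 1945 → Jul 1, 1945: 30 days (June has 30).
Jul 1, 1945 → Aug 1, 1945: 31 days (July has 31).
Aug 1, 1945 → Sep 1, 1945: 31 days (August has 31).
Sep 1, 1945 → Oct 1, 1945: 30 days (September has 30).
Oct 1, 1945 → Nov 1, 1945: 31 days (October has 31).
Nov 1, 1945 → Dec 1, 1945: 30 days (November has 30).
Dec 1, 1945 → Dec 15, 1945: 14 days.
Total: 348 days.
348 mod 7 = 5, so Monday + 5 = Saturday.

Saturday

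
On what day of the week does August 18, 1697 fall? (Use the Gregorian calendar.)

Sunday

Doomsday rule: the anchor day for the 1600s is Tuesday. For year 97: 97÷12 = 8 r 1, and 1÷4 = 0, so 8+1+0 = 9.
Tuesday + 9 ≡ Thursday — that's 1697's doomsday.
In August the doomsday date is Aug 8.
Aug 18 is 10 days after Aug 8; 10 mod 7 = 3, so Thursday + 3 = Sunday.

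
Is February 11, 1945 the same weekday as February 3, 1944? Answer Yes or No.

From Feb 3, 1944 to Feb 11, 1945 is 374 days.
374 mod 7 = 3, so they are different weekdays.
(Feb 3, 1944 is a Thursday; Feb 11, 1945 is a Sunday.)

No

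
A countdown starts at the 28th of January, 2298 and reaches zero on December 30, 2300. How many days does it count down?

Jan 28, 2298 → Jan 28, 2299: 365 days.
Jan 28, 2299 → Jan 28, 2300: 365 days.
Jan 28, 2300 → Feb 28, 2300: 31 days (January has 31).
Feb 28, 2300 → Mar 28, 2300: 28 days (February has 28).
Mar 28, 2300 → Apr 28, 2300: 31 days (March has 31).
Apr 28, 2300 → May 28, 2300: 30 days (April has 30).
May 28, 2300 → Jun 28, 2300: 31 days (May has 31).
Jun 28, 2300 → Jul 28, 2300: 30 days (June has 30).
Jul 28, 2300 → Aug 28, 2300: 31 days (July has 31).
Aug 28, 2300 → Sep 28, 2300: 31 days (August has 31).
Sep 28, 2300 → Oct 28, 2300: 30 days (September has 30).
Oct 28, 2300 → Nov 28, 2300: 31 days (October has 31).
Nov 28, 2300 → Dec 28, 2300: 30 days (November has 30).
Dec 28, 2300 → Dec 30, 2300: 2 days.
Total: 1066 days.

1066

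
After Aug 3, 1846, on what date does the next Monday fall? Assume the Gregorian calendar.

Aug 3, 1846 is a Monday.
From Monday to the next Monday is 7 days.
Aug 3, 1846 + 7 = Aug 10, 1846.

August 10, 1846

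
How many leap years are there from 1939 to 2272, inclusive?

Multiples of 4 in [1939,2272]: 84.
Of those, multiples of 100: 3 (not leap unless ÷400).
Multiples of 400: 1.
Leap years = 84 − 3 + 1 = 82.

82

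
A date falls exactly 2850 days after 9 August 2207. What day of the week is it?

First find the weekday of Aug 9, 2207. Doomsday rule: the anchor day for the 2200s is Friday. For year 07: 7÷12 = 0 r 7, and 7÷4 = 1, so 0+7+1 = 8.
Friday + 8 ≡ Saturday — that's 2207's doomsday.
In August the doomsday date is Aug 8.
Aug 9 is 1 day after Aug 8; 1 mod 7 = 1, so Saturday + 1 = Sunday.
2850 mod 7 = 1, so 2850 days after a Sunday is Sunday + 1 = Monday.

Monday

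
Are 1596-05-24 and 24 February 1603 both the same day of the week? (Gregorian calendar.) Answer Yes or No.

No

From May 24, 1596 to Feb 24, 1603 is 2467 days.
2467 mod 7 = 3, so they are different weekdays.
(May 24, 1596 is a Friday; Feb 24, 1603 is a Monday.)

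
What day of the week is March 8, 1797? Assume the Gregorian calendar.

Doomsday rule: the anchor day for the 1700s is Sunday. For year 97: 97÷12 = 8 r 1, and 1÷4 = 0, so 8+1+0 = 9.
Sunday + 9 ≡ Tuesday — that's 1797's doomsday.
In March the doomsday date is Mar 14.
Mar 8 is 6 days before Mar 14; 6 mod 7 = 6, so Tuesday − 6 = Wednesday.

Wednesday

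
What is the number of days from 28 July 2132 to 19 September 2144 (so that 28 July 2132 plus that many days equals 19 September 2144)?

Jul 28, 2132 → Jul 28, 2133: 365 days.
Jul 28, 2133 → Jul 28, 2134: 365 days.
Jul 28, 2134 → Jul 28, 2135: 365 days.
Jul 28, 2135 → Jul 28, 2136: 366 days (Feb 29, 2136 is in that span).
Jul 28, 2136 → Jul 28, 2137: 365 days.
Jul 28, 2137 → Jul 28, 2138: 365 days.
Jul 28, 2138 → Jul 28, 2139: 365 days.
Jul 28, 2139 → Jul 28, 2140: 366 days (Feb 29, 2140 is in that span).
Jul 28, 2140 → Jul 28, 2141: 365 days.
Jul 28, 2141 → Jul 28, 2142: 365 days.
Jul 28, 2142 → Jul 28, 2143: 365 days.
Jul 28, 2143 → Jul 28, 2144: 366 days (Feb 29, 2144 is in that span).
Jul 28, 2144 → Aug 28, 2144: 31 days (July has 31).
Aug 28, 2144 → Sep 19, 2144: 22 days.
Total: 4436 days.

4436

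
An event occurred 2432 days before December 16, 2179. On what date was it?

April 19, 2173

−365 (one year) → Dec 16, 2178 (2067 left).
−365 (one year) → Dec 16, 2177 (1702 left).
−365 (one year) → Dec 16, 2176 (1337 left).
−366 (one year; includes Feb 29, 2176) → Dec 16, 2175 (971 left).
−365 (one year) → Dec 16, 2174 (606 left).
−365 (one year) → Dec 16, 2173 (241 left).
−16 → Nov 30, 2173 (end of Nov, 30 days; 225 left).
−30 → Oct 31, 2173 (end of Oct, 31 days; 195 left).
−31 → Sep 30, 2173 (end of Sep, 30 days; 164 left).
−30 → Aug 31, 2173 (end of Aug, 31 days; 134 left).
−31 → Jul 31, 2173 (end of Jul, 31 days; 103 left).
−31 → Jun 30, 2173 (end of Jun, 30 days; 72 left).
−30 → May 31, 2173 (end of May, 31 days; 42 left).
−31 → Apr 30, 2173 (end of Apr, 30 days; 11 left).
−11 → Apr 19, 2173.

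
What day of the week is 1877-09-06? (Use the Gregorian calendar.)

Doomsday rule: the anchor day for the 1800s is Friday. For year 77: 77÷12 = 6 r 5, and 5÷4 = 1, so 6+5+1 = 12.
Friday + 12 ≡ Wednesday — that's 1877's doomsday.
In September the doomsday date is Sep 5.
Sep 6 is 1 day after Sep 5; 1 mod 7 = 1, so Wednesday + 1 = Thursday.

Thursday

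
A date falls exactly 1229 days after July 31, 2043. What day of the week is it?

Jul 31, 2043 is a Friday.
1229 mod 7 = 4, so 1229 days after a Friday is Friday + 4 = Tuesday.

Tuesday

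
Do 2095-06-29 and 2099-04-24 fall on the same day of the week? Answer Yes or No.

No

From Jun 29, 2095 to Apr 24, 2099 is 1395 days.
1395 mod 7 = 2, so they are different weekdays.
(Jun 29, 2095 is a Wednesday; Apr 24, 2099 is a Friday.)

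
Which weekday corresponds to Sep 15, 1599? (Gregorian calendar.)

Wednesday

Doomsday rule: the anchor day for the 1500s is Wednesday. For year 99: 99÷12 = 8 r 3, and 3÷4 = 0, so 8+3+0 = 11.
Wednesday + 11 ≡ Sunday — that's 1599's doomsday.
In September the doomsday date is Sep 5.
Sep 15 is 10 days after Sep 5; 10 mod 7 = 3, so Sunday + 3 = Wednesday.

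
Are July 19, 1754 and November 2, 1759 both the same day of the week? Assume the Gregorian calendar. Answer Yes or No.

Yes

From Jul 19, 1754 to Nov 2, 1759 is 1932 days.
1932 mod 7 = 0, so they are the same weekday.
(Jul 19, 1754 is a Friday; Nov 2, 1759 is a Friday.)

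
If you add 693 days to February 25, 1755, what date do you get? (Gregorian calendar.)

January 18, 1757

+365 (one year) → Feb 25, 1756 (328 left).
Feb has 29 days: +5 → Mar 1, 1756 (323 left).
Mar has 31 days: +31 → Apr 1, 1756 (292 left).
Apr has 30 days: +30 → May 1, 1756 (262 left).
May has 31 days: +31 → Jun 1, 1756 (231 left).
Jun has 30 days: +30 → Jul 1, 1756 (201 left).
Jul has 31 days: +31 → Aug 1, 1756 (170 left).
Aug has 31 days: +31 → Sep 1, 1756 (139 left).
Sep has 30 days: +30 → Oct 1, 1756 (109 left).
Oct has 31 days: +31 → Nov 1, 1756 (78 left).
Nov has 30 days: +30 → Dec 1, 1756 (48 left).
Dec has 31 days: +31 → Jan 1, 1757 (17 left).
+17 → Jan 18, 1757.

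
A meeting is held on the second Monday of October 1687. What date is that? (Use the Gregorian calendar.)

October 13, 1687

October 1, 1687 is a Wednesday.
The first Monday is therefore October 6 (5 days later).
The second Monday is 6 + 1×7 = October 13.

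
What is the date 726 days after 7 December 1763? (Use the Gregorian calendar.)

December 2, 1765

+366 (one year; includes Feb 29, 1764) → Dec 7, 1764 (360 left).
Dec has 31 days: +25 → Jan 1, 1765 (335 left).
Jan has 31 days: +31 → Feb 1, 1765 (304 left).
Feb has 28 days: +28 → Mar 1, 1765 (276 left).
Mar has 31 days: +31 → Apr 1, 1765 (245 left).
Apr has 30 days: +30 → May 1, 1765 (215 left).
May has 31 days: +31 → Jun 1, 1765 (184 left).
Jun has 30 days: +30 → Jul 1, 1765 (154 left).
Jul has 31 days: +31 → Aug 1, 1765 (123 left).
Aug has 31 days: +31 → Sep 1, 1765 (92 left).
Sep has 30 days: +30 → Oct 1, 1765 (62 left).
Oct has 31 days: +31 → Nov 1, 1765 (31 left).
Nov has 30 days: +30 → Dec 1, 1765 (1 left).
+1 → Dec 2, 1765.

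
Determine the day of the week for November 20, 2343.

Doomsday rule: the anchor day for the 2300s is Wednesday. For year 43: 43÷12 = 3 r 7, and 7÷4 = 1, so 3+7+1 = 11.
Wednesday + 11 ≡ Sunday — that's 2343's doomsday.
In November the doomsday date is Nov 7.
Nov 20 is 13 days after Nov 7; 13 mod 7 = 6, so Sunday + 6 = Saturday.

Saturday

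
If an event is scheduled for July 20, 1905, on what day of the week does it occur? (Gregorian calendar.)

January 1, 1905 is a Sunday.
Jan 1, 1905 → Feb 1, 1905: 31 days (January has 31).
Feb 1, 1905 → Mar 1, 1905: 28 days (February has 28).
Mar 1, 1905 → Apr 1, 1905: 31 days (March has 31).
Apr 1, 1905 → May 1, 1905: 30 days (April has 30).
May 1, 1905 → Jun 1, 1905: 31 days (May has 31).
Jun 1, 1905 → Jul 1, 1905: 30 days (June has 30).
Jul 1, 1905 → Jul 20, 1905: 19 days.
Total: 200 days.
200 mod 7 = 4, so Sunday + 4 = Thursday.

Thursday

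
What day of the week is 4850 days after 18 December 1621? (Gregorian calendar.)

Friday

First find the weekday of Dec 18, 1621. Doomsday rule: the anchor day for the 1600s is Tuesday. For year 21: 21÷12 = 1 r 9, and 9÷4 = 2, so 1+9+2 = 12.
Tuesday + 12 ≡ Sunday — that's 1621's doomsday.
In December the doomsday date is Dec 12.
Dec 18 is 6 days after Dec 12; 6 mod 7 = 6, so Sunday + 6 = Saturday.
4850 mod 7 = 6, so 4850 days after a Saturday is Saturday + 6 = Friday.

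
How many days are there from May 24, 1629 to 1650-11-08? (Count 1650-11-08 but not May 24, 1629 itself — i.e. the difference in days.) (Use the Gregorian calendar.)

7838

May 24, 1629 → May 24, 1630: 365 days.
May 24, 1630 → May 24, 1631: 365 days.
May 24, 1631 → May 24, 1632: 366 days (Feb 29, 1632 is in that span).
May 24, 1632 → May 24, 1633: 365 days.
May 24, 1633 → May 24, 1634: 365 days.
May 24, 1634 → May 24, 1635: 365 days.
May 24, 1635 → May 24, 1636: 366 days (Feb 29, 1636 is in that span).
May 24, 1636 → May 24, 1637: 365 days.
May 24, 1637 → May 24, 1638: 365 days.
May 24, 1638 → May 24, 1639: 365 days.
May 24, 1639 → May 24, 1640: 366 days (Feb 29, 1640 is in that span).
May 24, 1640 → May 24, 1641: 365 days.
May 24, 1641 → May 24, 1642: 365 days.
May 24, 1642 → May 24, 1643: 365 days.
May 24, 1643 → May 24, 1644: 366 days (Feb 29, 1644 is in that span).
May 24, 1644 → May 24, 1645: 365 days.
May 24, 1645 → May 24, 1646: 365 days.
May 24, 1646 → May 24, 1647: 365 days.
May 24, 1647 → May 24, 1648: 366 days (Feb 29, 1648 is in that span).
May 24, 1648 → May 24, 1649: 365 days.
May 24, 1649 → May 24, 1650: 365 days.
May 24, 1650 → Jun 24, 1650: 31 days (May has 31).
Jun 24, 1650 → Jul 24, 1650: 30 days (June has 30).
Jul 24, 1650 → Aug 24, 1650: 31 days (July has 31).
Aug 24, 1650 → Sep 24, 1650: 31 days (August has 31).
Sep 24, 1650 → Oct 24, 1650: 30 days (September has 30).
Oct 24, 1650 → Nov 8, 1650: 15 days.
Total: 7838 days.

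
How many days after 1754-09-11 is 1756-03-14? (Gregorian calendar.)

550

Sep 11, 1754 → Sep 11, 1755: 365 days.
Sep 11, 1755 → Oct 11, 1755: 30 days (September has 30).
Oct 11, 1755 → Nov 11, 1755: 31 days (October has 31).
Nov 11, 1755 → Dec 11, 1755: 30 days (November has 30).
Dec 11, 1755 → Jan 11, 1756: 31 days (December has 31).
Jan 11, 1756 → Feb 11, 1756: 31 days (January has 31).
Feb 11, 1756 → Mar 11, 1756: 29 days (February has 29).
Mar 11, 1756 → Mar 14, 1756: 3 days.
Total: 550 days.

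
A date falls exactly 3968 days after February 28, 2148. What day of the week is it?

Tuesday

First find the weekday of Feb 28, 2148. Doomsday rule: the anchor day for the 2100s is Sunday. For year 48: 48÷12 = 4 r 0, and 0÷4 = 0, so 4+0+0 = 4.
Sunday + 4 ≡ Thursday — that's 2148's doomsday.
In February the doomsday date is Feb 29 (2148 is a leap year (divisible by 4)).
Feb 28 is 1 day before Feb 29; 1 mod 7 = 1, so Thursday − 1 = Wednesday.
3968 mod 7 = 6, so 3968 days after a Wednesday is Wednesday + 6 = Tuesday.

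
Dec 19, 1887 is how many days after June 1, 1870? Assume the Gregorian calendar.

6410

Jun 1, 1870 → Jun 1, 1871: 365 days.
Jun 1, 1871 → Jun 1, 1872: 366 days (Feb 29, 1872 is in that span).
Jun 1, 1872 → Jun 1, 1873: 365 days.
Jun 1, 1873 → Jun 1, 1874: 365 days.
Jun 1, 1874 → Jun 1, 1875: 365 days.
Jun 1, 1875 → Jun 1, 1876: 366 days (Feb 29, 1876 is in that span).
Jun 1, 1876 → Jun 1, 1877: 365 days.
Jun 1, 1877 → Jun 1, 1878: 365 days.
Jun 1, 1878 → Jun 1, 1879: 365 days.
Jun 1, 1879 → Jun 1, 1880: 366 days (Feb 29, 1880 is in that span).
Jun 1, 1880 → Jun 1, 1881: 365 days.
Jun 1, 1881 → Jun 1, 1882: 365 days.
Jun 1, 1882 → Jun 1, 1883: 365 days.
Jun 1, 1883 → Jun 1, 1884: 366 days (Feb 29, 1884 is in that span).
Jun 1, 1884 → Jun 1, 1885: 365 days.
Jun 1, 1885 → Jun 1, 1886: 365 days.
Jun 1, 1886 → Jun 1, 1887: 365 days.
Jun 1, 1887 → Jul 1, 1887: 30 days (June has 30).
Jul 1, 1887 → Aug 1, 1887: 31 days (July has 31).
Aug 1, 1887 → Sep 1, 1887: 31 days (August has 31).
Sep 1, 1887 → Oct 1, 1887: 30 days (September has 30).
Oct 1, 1887 → Nov 1, 1887: 31 days (October has 31).
Nov 1, 1887 → Dec 1, 1887: 30 days (November has 30).
Dec 1, 1887 → Dec 19, 1887: 18 days.
Total: 6410 days.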